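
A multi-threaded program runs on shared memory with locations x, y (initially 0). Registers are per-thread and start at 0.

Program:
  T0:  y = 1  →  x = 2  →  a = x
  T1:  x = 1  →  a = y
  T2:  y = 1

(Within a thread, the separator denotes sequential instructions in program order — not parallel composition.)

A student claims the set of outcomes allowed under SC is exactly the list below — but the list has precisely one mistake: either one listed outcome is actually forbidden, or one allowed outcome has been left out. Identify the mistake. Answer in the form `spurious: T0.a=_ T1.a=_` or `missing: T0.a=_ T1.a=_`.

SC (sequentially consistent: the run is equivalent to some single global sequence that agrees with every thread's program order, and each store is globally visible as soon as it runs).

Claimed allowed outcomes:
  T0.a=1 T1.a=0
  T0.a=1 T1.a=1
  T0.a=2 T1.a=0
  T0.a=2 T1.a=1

outcome vector order: (T0.a,T1.a)
[SC] allowed = {1/1; 2/0; 2/1}
claimed∖SC = {1/0}

spurious: T0.a=1 T1.a=0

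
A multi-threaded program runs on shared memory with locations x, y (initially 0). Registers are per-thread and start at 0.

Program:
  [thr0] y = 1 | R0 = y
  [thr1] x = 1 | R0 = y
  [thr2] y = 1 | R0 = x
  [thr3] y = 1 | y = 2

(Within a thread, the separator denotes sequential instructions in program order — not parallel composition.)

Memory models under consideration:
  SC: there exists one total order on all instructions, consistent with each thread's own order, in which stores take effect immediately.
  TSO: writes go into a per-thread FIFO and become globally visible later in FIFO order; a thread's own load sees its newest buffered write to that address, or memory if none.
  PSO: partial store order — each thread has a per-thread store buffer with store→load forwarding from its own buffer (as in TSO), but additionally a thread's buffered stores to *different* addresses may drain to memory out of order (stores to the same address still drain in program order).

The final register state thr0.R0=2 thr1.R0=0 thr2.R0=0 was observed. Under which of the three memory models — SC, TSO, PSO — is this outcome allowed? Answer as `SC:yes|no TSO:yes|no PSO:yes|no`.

SC:no TSO:yes PSO:yes

outcome vector order: (thr0.R0,thr1.R0,thr2.R0)
SC: 10 outcomes — {1/0/1; 1/1/0; 1/1/1; 1/2/0; 1/2/1; 2/0/1; 2/1/0; 2/1/1; 2/2/0; 2/2/1}
TSO: 12 outcomes — {1/0/0; 1/0/1; 1/1/0; 1/1/1; 1/2/0; 1/2/1; 2/0/0; 2/0/1; 2/1/0; 2/1/1; 2/2/0; 2/2/1}
PSO: 12 outcomes — {1/0/0; 1/0/1; 1/1/0; 1/1/1; 1/2/0; 1/2/1; 2/0/0; 2/0/1; 2/1/0; 2/1/1; 2/2/0; 2/2/1}
target 2/0/0 ∈ {TSO,PSO}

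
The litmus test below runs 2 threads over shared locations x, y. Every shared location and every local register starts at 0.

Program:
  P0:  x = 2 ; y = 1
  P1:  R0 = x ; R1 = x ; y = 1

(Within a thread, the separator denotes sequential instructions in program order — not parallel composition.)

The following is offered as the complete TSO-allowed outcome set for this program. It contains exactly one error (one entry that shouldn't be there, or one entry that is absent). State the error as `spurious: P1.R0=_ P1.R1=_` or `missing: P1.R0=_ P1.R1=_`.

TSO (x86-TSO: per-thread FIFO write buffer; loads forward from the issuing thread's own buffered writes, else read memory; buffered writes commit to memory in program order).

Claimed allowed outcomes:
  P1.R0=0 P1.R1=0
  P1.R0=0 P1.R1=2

outcome vector order: (P1.R0,P1.R1)
TSO (3): 00, 02, 22
TSO∖claimed = {22}

missing: P1.R0=2 P1.R1=2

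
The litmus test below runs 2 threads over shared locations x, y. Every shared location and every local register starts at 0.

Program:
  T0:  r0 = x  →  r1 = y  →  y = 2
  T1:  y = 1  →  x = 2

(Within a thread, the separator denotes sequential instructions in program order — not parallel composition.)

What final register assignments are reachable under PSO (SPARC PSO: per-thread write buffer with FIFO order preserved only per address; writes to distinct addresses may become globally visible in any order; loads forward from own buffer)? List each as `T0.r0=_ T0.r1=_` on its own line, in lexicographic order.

outcome vector order: (T0.r0,T0.r1)
|PSO outcomes| = 4

T0.r0=0 T0.r1=0
T0.r0=0 T0.r1=1
T0.r0=2 T0.r1=0
T0.r0=2 T0.r1=1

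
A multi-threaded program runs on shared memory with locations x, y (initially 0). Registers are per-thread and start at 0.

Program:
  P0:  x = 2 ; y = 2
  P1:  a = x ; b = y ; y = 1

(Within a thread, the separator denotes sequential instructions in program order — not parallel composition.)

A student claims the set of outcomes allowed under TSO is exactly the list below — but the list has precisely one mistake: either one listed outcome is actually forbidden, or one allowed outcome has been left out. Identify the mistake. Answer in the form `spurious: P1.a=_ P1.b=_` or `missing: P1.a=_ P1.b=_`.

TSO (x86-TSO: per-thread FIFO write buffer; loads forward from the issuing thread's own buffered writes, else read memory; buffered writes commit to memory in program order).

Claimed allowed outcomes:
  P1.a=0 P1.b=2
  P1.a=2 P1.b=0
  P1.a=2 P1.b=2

missing: P1.a=0 P1.b=0

outcome vector order: (P1.a,P1.b)
[TSO] allowed = {(0,0), (0,2), (2,0), (2,2)}
TSO∖claimed = {(0,0)}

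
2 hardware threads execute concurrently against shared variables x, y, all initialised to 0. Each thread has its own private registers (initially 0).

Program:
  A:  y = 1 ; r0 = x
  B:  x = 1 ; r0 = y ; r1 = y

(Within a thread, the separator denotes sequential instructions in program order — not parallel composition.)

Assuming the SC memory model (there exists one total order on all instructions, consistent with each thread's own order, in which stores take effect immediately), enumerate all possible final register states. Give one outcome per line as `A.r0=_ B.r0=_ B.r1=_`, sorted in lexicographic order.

outcome vector order: (A.r0,B.r0,B.r1)
|SC outcomes| = 4

A.r0=0 B.r0=1 B.r1=1
A.r0=1 B.r0=0 B.r1=0
A.r0=1 B.r0=0 B.r1=1
A.r0=1 B.r0=1 B.r1=1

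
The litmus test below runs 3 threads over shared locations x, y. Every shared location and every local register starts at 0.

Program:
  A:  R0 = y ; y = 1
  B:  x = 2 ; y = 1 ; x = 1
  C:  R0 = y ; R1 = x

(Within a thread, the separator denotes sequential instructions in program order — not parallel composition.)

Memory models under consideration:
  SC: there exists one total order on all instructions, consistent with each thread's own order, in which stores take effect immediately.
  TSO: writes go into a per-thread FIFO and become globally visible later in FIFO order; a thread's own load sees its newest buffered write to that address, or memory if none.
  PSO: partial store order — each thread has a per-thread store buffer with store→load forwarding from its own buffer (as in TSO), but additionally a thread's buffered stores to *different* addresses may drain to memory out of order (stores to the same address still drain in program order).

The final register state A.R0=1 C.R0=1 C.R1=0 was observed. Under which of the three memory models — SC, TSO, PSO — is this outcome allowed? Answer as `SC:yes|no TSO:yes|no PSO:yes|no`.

outcome vector order: (A.R0,C.R0,C.R1)
[SC] allowed = {<0 0 0> <0 0 1> <0 0 2> <0 1 0> <0 1 1> <0 1 2> <1 0 0> <1 0 1> <1 0 2> <1 1 1> <1 1 2>}
[TSO] allowed = {<0 0 0> <0 0 1> <0 0 2> <0 1 0> <0 1 1> <0 1 2> <1 0 0> <1 0 1> <1 0 2> <1 1 1> <1 1 2>}
[PSO] allowed = {<0 0 0> <0 0 1> <0 0 2> <0 1 0> <0 1 1> <0 1 2> <1 0 0> <1 0 1> <1 0 2> <1 1 0> <1 1 1> <1 1 2>}
target <1 1 0> ∈ {PSO}

SC:no TSO:no PSO:yes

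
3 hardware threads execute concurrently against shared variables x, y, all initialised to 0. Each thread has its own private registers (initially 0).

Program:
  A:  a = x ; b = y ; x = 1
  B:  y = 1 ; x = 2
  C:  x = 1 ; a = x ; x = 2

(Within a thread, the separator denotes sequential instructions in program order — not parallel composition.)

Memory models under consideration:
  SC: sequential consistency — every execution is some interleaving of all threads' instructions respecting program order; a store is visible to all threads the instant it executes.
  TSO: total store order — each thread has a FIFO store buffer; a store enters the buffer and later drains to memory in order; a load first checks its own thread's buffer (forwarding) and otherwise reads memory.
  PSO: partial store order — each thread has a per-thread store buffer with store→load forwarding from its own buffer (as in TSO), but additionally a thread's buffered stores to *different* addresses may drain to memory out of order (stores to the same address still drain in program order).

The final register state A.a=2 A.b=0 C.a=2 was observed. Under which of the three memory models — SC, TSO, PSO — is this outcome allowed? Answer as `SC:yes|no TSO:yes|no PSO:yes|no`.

outcome vector order: (A.a,A.b,C.a)
SC (11): <0 0 1>; <0 0 2>; <0 1 1>; <0 1 2>; <1 0 1>; <1 0 2>; <1 1 1>; <1 1 2>; <2 0 1>; <2 1 1>; <2 1 2>
TSO (11): <0 0 1>; <0 0 2>; <0 1 1>; <0 1 2>; <1 0 1>; <1 0 2>; <1 1 1>; <1 1 2>; <2 0 1>; <2 1 1>; <2 1 2>
PSO (12): <0 0 1>; <0 0 2>; <0 1 1>; <0 1 2>; <1 0 1>; <1 0 2>; <1 1 1>; <1 1 2>; <2 0 1>; <2 0 2>; <2 1 1>; <2 1 2>
target <2 0 2> ∈ {PSO}

SC:no TSO:no PSO:yes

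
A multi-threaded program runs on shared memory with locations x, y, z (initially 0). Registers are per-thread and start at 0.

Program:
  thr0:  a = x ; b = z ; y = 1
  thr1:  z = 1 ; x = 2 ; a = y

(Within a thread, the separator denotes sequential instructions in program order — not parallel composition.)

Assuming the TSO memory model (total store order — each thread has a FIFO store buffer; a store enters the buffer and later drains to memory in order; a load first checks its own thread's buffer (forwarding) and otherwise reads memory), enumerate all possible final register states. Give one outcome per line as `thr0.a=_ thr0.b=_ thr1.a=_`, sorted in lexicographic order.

thr0.a=0 thr0.b=0 thr1.a=0
thr0.a=0 thr0.b=0 thr1.a=1
thr0.a=0 thr0.b=1 thr1.a=0
thr0.a=0 thr0.b=1 thr1.a=1
thr0.a=2 thr0.b=1 thr1.a=0
thr0.a=2 thr0.b=1 thr1.a=1

outcome vector order: (thr0.a,thr0.b,thr1.a)
|TSO outcomes| = 6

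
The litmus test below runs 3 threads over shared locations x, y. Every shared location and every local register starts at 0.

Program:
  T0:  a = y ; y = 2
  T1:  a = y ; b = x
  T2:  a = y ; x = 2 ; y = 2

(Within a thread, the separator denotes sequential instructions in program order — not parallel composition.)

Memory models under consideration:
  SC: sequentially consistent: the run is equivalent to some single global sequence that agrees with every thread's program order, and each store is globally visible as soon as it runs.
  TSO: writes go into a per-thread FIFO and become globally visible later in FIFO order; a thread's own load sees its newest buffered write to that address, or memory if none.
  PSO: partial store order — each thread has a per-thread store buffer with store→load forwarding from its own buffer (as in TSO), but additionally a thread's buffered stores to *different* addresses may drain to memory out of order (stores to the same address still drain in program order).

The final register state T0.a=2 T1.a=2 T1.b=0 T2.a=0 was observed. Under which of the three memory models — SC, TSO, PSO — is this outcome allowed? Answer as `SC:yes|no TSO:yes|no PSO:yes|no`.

outcome vector order: (T0.a,T1.a,T1.b,T2.a)
SC: 11 outcomes — {(0,0,0,0); (0,0,0,2); (0,0,2,0); (0,0,2,2); (0,2,0,0); (0,2,0,2); (0,2,2,0); (0,2,2,2); (2,0,0,0); (2,0,2,0); (2,2,2,0)}
TSO: 11 outcomes — {(0,0,0,0); (0,0,0,2); (0,0,2,0); (0,0,2,2); (0,2,0,0); (0,2,0,2); (0,2,2,0); (0,2,2,2); (2,0,0,0); (2,0,2,0); (2,2,2,0)}
PSO: 12 outcomes — {(0,0,0,0); (0,0,0,2); (0,0,2,0); (0,0,2,2); (0,2,0,0); (0,2,0,2); (0,2,2,0); (0,2,2,2); (2,0,0,0); (2,0,2,0); (2,2,0,0); (2,2,2,0)}
target (2,2,0,0) ∈ {PSO}

SC:no TSO:no PSO:yes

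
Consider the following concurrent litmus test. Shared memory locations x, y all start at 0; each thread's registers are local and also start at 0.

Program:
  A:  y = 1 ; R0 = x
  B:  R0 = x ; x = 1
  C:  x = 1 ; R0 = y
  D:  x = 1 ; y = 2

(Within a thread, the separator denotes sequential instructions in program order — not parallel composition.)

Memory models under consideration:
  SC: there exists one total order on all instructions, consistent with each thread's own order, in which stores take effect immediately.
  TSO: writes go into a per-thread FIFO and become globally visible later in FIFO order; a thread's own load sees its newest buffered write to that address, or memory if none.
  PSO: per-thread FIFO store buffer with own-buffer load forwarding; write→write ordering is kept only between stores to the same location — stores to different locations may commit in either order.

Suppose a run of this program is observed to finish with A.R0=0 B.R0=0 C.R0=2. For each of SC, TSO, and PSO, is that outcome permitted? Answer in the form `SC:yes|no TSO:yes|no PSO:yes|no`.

outcome vector order: (A.R0,B.R0,C.R0)
under SC → 0/0/1 0/0/2 0/1/1 0/1/2 1/0/0 1/0/1 1/0/2 1/1/0 1/1/1 1/1/2
under TSO → 0/0/0 0/0/1 0/0/2 0/1/0 0/1/1 0/1/2 1/0/0 1/0/1 1/0/2 1/1/0 1/1/1 1/1/2
under PSO → 0/0/0 0/0/1 0/0/2 0/1/0 0/1/1 0/1/2 1/0/0 1/0/1 1/0/2 1/1/0 1/1/1 1/1/2
target 0/0/2 ∈ {SC,TSO,PSO}

SC:yes TSO:yes PSO:yes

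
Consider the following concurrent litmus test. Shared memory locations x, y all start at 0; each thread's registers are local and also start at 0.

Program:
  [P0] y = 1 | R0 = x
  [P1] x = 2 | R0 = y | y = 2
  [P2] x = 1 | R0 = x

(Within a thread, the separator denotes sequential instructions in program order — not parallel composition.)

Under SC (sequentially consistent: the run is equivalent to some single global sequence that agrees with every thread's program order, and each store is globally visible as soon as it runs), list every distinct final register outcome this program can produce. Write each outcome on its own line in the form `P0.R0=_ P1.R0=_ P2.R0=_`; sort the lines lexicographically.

P0.R0=0 P1.R0=1 P2.R0=1
P0.R0=0 P1.R0=1 P2.R0=2
P0.R0=1 P1.R0=0 P2.R0=1
P0.R0=1 P1.R0=1 P2.R0=1
P0.R0=1 P1.R0=1 P2.R0=2
P0.R0=2 P1.R0=0 P2.R0=1
P0.R0=2 P1.R0=0 P2.R0=2
P0.R0=2 P1.R0=1 P2.R0=1
P0.R0=2 P1.R0=1 P2.R0=2

outcome vector order: (P0.R0,P1.R0,P2.R0)
|SC outcomes| = 9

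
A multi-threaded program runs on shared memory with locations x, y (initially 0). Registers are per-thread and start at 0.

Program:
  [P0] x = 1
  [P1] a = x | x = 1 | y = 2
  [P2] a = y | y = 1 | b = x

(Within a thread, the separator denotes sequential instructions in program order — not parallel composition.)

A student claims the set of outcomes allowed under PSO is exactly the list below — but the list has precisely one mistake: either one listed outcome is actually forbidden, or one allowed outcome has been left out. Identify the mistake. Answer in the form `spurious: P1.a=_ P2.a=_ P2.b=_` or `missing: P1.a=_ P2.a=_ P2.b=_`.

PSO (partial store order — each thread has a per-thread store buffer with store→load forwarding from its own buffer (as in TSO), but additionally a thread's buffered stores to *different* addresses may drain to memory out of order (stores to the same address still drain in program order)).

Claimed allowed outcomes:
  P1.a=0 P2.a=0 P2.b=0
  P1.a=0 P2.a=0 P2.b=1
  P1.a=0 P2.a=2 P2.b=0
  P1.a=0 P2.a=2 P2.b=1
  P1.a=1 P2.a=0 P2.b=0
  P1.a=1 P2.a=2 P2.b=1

outcome vector order: (P1.a,P2.a,P2.b)
PSO: 7 outcomes — {000 001 020 021 100 101 121}
PSO∖claimed = {101}

missing: P1.a=1 P2.a=0 P2.b=1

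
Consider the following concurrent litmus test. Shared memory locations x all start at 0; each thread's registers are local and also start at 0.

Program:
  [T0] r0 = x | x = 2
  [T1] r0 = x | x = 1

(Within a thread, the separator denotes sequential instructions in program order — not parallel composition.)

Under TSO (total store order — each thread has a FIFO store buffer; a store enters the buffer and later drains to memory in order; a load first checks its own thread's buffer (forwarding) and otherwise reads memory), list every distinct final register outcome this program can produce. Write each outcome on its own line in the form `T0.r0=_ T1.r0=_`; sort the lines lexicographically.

outcome vector order: (T0.r0,T1.r0)
|TSO outcomes| = 3

T0.r0=0 T1.r0=0
T0.r0=0 T1.r0=2
T0.r0=1 T1.r0=0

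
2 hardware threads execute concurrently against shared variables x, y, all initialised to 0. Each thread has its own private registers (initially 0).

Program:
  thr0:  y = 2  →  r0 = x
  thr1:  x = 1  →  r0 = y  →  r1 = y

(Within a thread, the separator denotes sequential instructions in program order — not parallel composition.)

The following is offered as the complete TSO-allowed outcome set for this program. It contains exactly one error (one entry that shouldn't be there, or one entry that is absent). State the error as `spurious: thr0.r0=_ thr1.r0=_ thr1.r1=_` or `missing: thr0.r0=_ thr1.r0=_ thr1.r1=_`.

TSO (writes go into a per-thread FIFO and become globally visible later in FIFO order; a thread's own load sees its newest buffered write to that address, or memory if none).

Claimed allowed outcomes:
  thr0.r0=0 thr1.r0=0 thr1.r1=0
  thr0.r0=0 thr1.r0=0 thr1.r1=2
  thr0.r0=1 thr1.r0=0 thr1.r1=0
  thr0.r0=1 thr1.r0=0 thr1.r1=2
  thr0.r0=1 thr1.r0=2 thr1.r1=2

missing: thr0.r0=0 thr1.r0=2 thr1.r1=2

outcome vector order: (thr0.r0,thr1.r0,thr1.r1)
TSO (6): 0/0/0; 0/0/2; 0/2/2; 1/0/0; 1/0/2; 1/2/2
TSO∖claimed = {0/2/2}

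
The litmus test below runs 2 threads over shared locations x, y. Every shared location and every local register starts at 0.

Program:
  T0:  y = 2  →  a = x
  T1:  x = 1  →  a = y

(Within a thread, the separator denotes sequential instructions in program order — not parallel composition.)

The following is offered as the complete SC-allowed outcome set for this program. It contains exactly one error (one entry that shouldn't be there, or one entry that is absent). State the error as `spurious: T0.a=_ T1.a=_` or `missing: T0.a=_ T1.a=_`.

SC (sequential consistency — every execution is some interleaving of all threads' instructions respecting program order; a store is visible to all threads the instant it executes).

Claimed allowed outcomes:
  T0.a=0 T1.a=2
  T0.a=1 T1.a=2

outcome vector order: (T0.a,T1.a)
SC: 3 outcomes — {<0 2> <1 0> <1 2>}
SC∖claimed = {<1 0>}

missing: T0.a=1 T1.a=0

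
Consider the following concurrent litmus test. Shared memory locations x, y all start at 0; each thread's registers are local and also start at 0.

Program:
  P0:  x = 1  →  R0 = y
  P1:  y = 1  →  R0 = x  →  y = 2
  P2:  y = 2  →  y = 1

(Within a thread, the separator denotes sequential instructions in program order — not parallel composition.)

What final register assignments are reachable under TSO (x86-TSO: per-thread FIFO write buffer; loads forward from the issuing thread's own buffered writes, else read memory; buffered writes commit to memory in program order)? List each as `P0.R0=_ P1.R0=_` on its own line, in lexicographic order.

P0.R0=0 P1.R0=0
P0.R0=0 P1.R0=1
P0.R0=1 P1.R0=0
P0.R0=1 P1.R0=1
P0.R0=2 P1.R0=0
P0.R0=2 P1.R0=1

outcome vector order: (P0.R0,P1.R0)
|TSO outcomes| = 6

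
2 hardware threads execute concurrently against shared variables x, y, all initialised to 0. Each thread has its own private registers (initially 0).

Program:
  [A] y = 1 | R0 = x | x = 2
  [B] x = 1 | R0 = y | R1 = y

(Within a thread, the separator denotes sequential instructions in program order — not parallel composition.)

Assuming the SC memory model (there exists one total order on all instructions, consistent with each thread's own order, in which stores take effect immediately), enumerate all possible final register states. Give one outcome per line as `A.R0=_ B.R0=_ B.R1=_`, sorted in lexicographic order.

A.R0=0 B.R0=1 B.R1=1
A.R0=1 B.R0=0 B.R1=0
A.R0=1 B.R0=0 B.R1=1
A.R0=1 B.R0=1 B.R1=1

outcome vector order: (A.R0,B.R0,B.R1)
|SC outcomes| = 4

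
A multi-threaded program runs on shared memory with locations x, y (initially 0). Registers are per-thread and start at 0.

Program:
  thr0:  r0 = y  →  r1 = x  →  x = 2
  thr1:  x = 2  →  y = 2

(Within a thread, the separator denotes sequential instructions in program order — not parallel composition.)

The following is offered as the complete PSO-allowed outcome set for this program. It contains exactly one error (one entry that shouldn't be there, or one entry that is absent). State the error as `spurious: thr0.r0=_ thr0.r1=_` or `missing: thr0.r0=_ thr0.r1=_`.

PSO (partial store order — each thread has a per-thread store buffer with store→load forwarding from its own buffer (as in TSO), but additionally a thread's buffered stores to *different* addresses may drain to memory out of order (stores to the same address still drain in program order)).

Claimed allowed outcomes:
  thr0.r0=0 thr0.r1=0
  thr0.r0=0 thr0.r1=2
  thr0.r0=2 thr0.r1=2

missing: thr0.r0=2 thr0.r1=0

outcome vector order: (thr0.r0,thr0.r1)
under PSO → 0/0; 0/2; 2/0; 2/2
PSO∖claimed = {2/0}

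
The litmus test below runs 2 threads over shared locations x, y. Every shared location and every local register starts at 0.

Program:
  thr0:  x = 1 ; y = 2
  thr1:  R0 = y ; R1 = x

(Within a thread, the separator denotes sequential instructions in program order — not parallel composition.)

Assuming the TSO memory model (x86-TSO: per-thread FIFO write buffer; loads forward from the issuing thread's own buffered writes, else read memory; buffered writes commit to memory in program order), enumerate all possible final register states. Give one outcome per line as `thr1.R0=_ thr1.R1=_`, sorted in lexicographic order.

outcome vector order: (thr1.R0,thr1.R1)
|TSO outcomes| = 3

thr1.R0=0 thr1.R1=0
thr1.R0=0 thr1.R1=1
thr1.R0=2 thr1.R1=1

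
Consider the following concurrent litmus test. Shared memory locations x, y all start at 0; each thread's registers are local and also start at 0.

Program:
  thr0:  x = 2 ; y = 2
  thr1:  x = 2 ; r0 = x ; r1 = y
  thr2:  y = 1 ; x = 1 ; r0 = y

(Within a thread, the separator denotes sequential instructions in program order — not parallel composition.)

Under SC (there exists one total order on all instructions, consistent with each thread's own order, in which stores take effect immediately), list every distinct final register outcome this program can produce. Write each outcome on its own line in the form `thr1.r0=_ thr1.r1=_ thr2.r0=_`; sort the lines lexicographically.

outcome vector order: (thr1.r0,thr1.r1,thr2.r0)
|SC outcomes| = 10

thr1.r0=1 thr1.r1=1 thr2.r0=1
thr1.r0=1 thr1.r1=1 thr2.r0=2
thr1.r0=1 thr1.r1=2 thr2.r0=1
thr1.r0=1 thr1.r1=2 thr2.r0=2
thr1.r0=2 thr1.r1=0 thr2.r0=1
thr1.r0=2 thr1.r1=0 thr2.r0=2
thr1.r0=2 thr1.r1=1 thr2.r0=1
thr1.r0=2 thr1.r1=1 thr2.r0=2
thr1.r0=2 thr1.r1=2 thr2.r0=1
thr1.r0=2 thr1.r1=2 thr2.r0=2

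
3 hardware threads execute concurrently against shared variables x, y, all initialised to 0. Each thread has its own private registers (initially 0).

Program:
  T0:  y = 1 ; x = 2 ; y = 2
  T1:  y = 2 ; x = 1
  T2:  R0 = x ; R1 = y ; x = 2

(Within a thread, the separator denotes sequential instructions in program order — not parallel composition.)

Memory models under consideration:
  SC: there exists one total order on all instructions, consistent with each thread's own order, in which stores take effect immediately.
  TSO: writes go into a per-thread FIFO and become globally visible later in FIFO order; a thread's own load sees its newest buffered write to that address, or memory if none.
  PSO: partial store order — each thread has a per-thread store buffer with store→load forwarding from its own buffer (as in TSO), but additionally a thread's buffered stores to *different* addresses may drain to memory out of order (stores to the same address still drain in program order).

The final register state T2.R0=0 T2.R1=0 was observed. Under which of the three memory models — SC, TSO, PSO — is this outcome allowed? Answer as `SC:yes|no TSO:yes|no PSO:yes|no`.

outcome vector order: (T2.R0,T2.R1)
[SC] allowed = {<0 0>; <0 1>; <0 2>; <1 1>; <1 2>; <2 1>; <2 2>}
[TSO] allowed = {<0 0>; <0 1>; <0 2>; <1 1>; <1 2>; <2 1>; <2 2>}
[PSO] allowed = {<0 0>; <0 1>; <0 2>; <1 0>; <1 1>; <1 2>; <2 0>; <2 1>; <2 2>}
target <0 0> ∈ {SC,TSO,PSO}

SC:yes TSO:yes PSO:yes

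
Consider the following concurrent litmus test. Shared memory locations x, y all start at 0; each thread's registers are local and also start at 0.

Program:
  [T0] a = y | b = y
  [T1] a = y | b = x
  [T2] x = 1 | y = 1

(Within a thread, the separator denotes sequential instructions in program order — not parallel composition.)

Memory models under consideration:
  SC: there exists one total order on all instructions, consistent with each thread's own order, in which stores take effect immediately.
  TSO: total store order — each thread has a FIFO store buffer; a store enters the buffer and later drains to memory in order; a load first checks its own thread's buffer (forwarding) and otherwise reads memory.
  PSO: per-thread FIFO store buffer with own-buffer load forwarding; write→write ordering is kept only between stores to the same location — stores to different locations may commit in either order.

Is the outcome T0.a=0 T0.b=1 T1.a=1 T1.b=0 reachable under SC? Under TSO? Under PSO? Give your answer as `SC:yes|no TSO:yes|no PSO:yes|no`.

SC:no TSO:no PSO:yes

outcome vector order: (T0.a,T0.b,T1.a,T1.b)
SC (9): <0 0 0 0>, <0 0 0 1>, <0 0 1 1>, <0 1 0 0>, <0 1 0 1>, <0 1 1 1>, <1 1 0 0>, <1 1 0 1>, <1 1 1 1>
TSO (9): <0 0 0 0>, <0 0 0 1>, <0 0 1 1>, <0 1 0 0>, <0 1 0 1>, <0 1 1 1>, <1 1 0 0>, <1 1 0 1>, <1 1 1 1>
PSO (12): <0 0 0 0>, <0 0 0 1>, <0 0 1 0>, <0 0 1 1>, <0 1 0 0>, <0 1 0 1>, <0 1 1 0>, <0 1 1 1>, <1 1 0 0>, <1 1 0 1>, <1 1 1 0>, <1 1 1 1>
target <0 1 1 0> ∈ {PSO}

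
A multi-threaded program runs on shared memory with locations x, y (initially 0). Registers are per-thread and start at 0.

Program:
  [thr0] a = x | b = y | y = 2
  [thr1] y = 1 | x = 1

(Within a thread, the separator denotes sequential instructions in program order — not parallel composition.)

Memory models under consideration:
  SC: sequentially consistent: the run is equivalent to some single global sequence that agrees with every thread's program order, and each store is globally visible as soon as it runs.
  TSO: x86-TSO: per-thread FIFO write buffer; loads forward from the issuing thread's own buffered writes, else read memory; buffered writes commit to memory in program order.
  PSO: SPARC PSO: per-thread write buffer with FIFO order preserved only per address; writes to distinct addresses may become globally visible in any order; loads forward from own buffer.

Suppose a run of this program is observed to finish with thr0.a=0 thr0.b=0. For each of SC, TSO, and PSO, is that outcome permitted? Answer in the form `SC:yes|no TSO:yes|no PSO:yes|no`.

SC:yes TSO:yes PSO:yes

outcome vector order: (thr0.a,thr0.b)
SC (3): (0,0), (0,1), (1,1)
TSO (3): (0,0), (0,1), (1,1)
PSO (4): (0,0), (0,1), (1,0), (1,1)
target (0,0) ∈ {SC,TSO,PSO}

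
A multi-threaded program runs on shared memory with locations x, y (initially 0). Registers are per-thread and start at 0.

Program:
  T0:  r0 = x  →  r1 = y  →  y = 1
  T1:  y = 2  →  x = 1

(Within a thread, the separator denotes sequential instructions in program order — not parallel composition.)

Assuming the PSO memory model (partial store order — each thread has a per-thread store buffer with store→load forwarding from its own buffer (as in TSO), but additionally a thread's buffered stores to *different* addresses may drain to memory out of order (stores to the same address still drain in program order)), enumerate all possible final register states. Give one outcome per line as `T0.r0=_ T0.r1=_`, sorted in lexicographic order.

T0.r0=0 T0.r1=0
T0.r0=0 T0.r1=2
T0.r0=1 T0.r1=0
T0.r0=1 T0.r1=2

outcome vector order: (T0.r0,T0.r1)
|PSO outcomes| = 4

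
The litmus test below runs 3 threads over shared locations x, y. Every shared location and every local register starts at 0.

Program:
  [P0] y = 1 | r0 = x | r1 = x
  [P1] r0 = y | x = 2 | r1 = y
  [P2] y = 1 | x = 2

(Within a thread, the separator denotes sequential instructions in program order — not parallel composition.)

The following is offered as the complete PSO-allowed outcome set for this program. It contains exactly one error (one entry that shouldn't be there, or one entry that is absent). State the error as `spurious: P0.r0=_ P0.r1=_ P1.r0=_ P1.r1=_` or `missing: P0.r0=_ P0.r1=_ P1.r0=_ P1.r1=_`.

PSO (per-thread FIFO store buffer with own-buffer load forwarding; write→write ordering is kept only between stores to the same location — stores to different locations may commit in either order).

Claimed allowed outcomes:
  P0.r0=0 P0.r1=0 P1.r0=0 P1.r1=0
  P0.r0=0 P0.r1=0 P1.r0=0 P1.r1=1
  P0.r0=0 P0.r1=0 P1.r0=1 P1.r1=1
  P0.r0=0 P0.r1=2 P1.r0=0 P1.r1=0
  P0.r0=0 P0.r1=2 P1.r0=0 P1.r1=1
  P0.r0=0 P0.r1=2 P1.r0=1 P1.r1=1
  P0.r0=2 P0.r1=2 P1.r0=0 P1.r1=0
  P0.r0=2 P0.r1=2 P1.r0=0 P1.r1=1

outcome vector order: (P0.r0,P0.r1,P1.r0,P1.r1)
under PSO → 0000 0001 0011 0200 0201 0211 2200 2201 2211
PSO∖claimed = {2211}

missing: P0.r0=2 P0.r1=2 P1.r0=1 P1.r1=1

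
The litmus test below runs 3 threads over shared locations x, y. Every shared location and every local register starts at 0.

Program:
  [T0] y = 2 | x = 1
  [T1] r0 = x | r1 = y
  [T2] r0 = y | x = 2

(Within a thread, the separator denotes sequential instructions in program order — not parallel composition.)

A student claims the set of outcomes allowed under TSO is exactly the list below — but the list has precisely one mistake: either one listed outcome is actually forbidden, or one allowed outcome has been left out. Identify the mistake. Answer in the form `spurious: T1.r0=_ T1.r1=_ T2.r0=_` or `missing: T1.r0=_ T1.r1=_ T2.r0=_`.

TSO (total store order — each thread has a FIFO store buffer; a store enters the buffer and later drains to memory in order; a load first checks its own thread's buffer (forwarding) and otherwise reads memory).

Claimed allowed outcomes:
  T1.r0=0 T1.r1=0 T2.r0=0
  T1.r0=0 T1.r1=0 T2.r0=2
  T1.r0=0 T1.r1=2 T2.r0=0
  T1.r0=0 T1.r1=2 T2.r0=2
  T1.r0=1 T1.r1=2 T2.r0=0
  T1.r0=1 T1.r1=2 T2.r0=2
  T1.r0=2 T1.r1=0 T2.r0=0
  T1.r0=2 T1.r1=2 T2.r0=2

missing: T1.r0=2 T1.r1=2 T2.r0=0

outcome vector order: (T1.r0,T1.r1,T2.r0)
TSO: 9 outcomes — {(0,0,0), (0,0,2), (0,2,0), (0,2,2), (1,2,0), (1,2,2), (2,0,0), (2,2,0), (2,2,2)}
TSO∖claimed = {(2,2,0)}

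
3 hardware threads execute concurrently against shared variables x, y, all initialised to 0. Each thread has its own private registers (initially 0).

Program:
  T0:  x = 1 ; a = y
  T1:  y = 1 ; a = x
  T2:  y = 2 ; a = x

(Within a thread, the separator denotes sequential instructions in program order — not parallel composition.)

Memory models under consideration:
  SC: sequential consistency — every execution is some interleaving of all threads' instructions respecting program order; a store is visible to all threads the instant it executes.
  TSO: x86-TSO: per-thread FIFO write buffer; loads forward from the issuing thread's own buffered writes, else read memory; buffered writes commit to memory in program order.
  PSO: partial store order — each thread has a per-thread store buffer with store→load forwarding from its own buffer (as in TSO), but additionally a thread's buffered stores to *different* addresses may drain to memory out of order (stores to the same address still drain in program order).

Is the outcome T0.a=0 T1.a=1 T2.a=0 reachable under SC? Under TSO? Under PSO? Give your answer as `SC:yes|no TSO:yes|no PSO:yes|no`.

SC:no TSO:yes PSO:yes

outcome vector order: (T0.a,T1.a,T2.a)
SC (9): 011, 100, 101, 110, 111, 200, 201, 210, 211
TSO (12): 000, 001, 010, 011, 100, 101, 110, 111, 200, 201, 210, 211
PSO (12): 000, 001, 010, 011, 100, 101, 110, 111, 200, 201, 210, 211
target 010 ∈ {TSO,PSO}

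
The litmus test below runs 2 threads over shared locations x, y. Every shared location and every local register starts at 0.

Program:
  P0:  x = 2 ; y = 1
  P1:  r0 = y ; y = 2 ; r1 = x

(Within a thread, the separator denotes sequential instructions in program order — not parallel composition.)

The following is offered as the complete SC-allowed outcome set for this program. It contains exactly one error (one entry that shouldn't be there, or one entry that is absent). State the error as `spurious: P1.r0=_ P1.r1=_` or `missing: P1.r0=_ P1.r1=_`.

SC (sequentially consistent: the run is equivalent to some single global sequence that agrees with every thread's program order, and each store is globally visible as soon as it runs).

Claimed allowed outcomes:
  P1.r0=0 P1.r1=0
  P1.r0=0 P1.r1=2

missing: P1.r0=1 P1.r1=2

outcome vector order: (P1.r0,P1.r1)
[SC] allowed = {(0,0), (0,2), (1,2)}
SC∖claimed = {(1,2)}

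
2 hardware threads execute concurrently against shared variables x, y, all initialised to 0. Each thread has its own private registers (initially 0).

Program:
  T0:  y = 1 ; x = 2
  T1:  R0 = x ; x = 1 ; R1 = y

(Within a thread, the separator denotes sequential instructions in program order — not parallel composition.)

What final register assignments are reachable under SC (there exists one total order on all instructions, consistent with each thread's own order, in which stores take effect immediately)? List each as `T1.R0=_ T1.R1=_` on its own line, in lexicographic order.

outcome vector order: (T1.R0,T1.R1)
|SC outcomes| = 3

T1.R0=0 T1.R1=0
T1.R0=0 T1.R1=1
T1.R0=2 T1.R1=1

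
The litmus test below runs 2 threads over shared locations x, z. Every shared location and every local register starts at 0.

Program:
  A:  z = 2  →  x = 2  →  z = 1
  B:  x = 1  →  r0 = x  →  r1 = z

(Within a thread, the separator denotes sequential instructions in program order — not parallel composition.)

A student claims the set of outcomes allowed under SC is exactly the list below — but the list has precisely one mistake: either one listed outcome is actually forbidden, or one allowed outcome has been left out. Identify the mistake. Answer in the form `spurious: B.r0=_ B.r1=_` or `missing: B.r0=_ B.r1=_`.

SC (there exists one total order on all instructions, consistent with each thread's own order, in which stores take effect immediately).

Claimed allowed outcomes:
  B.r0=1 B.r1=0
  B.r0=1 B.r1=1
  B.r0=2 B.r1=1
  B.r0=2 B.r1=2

missing: B.r0=1 B.r1=2

outcome vector order: (B.r0,B.r1)
SC (5): (1,0) (1,1) (1,2) (2,1) (2,2)
SC∖claimed = {(1,2)}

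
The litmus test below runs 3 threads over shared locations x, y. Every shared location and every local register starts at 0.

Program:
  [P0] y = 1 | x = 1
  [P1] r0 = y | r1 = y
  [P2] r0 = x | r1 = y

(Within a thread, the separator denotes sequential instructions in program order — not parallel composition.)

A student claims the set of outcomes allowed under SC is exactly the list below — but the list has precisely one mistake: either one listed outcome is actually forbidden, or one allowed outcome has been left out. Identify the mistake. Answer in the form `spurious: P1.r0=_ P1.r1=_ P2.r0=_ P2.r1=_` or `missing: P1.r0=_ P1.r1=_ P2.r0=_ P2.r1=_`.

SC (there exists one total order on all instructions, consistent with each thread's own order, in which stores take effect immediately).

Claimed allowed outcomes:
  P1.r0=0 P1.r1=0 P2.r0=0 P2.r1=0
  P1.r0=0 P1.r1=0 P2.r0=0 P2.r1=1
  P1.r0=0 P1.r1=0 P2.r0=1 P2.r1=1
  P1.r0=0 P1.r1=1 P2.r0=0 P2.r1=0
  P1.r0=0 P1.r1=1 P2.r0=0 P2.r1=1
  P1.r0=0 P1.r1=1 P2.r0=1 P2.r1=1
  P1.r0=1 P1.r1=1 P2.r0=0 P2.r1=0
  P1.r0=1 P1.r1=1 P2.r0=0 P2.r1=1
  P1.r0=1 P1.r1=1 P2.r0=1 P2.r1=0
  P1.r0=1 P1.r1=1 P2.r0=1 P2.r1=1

outcome vector order: (P1.r0,P1.r1,P2.r0,P2.r1)
under SC → 0/0/0/0, 0/0/0/1, 0/0/1/1, 0/1/0/0, 0/1/0/1, 0/1/1/1, 1/1/0/0, 1/1/0/1, 1/1/1/1
claimed∖SC = {1/1/1/0}

spurious: P1.r0=1 P1.r1=1 P2.r0=1 P2.r1=0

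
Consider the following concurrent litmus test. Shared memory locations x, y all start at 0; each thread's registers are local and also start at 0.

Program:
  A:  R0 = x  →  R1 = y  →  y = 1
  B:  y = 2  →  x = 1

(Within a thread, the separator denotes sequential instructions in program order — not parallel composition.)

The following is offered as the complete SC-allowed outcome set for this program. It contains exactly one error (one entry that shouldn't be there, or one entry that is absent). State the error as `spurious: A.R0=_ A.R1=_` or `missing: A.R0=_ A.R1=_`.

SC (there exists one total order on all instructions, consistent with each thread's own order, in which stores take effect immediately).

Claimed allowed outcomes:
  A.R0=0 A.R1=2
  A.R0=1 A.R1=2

outcome vector order: (A.R0,A.R1)
[SC] allowed = {00; 02; 12}
SC∖claimed = {00}

missing: A.R0=0 A.R1=0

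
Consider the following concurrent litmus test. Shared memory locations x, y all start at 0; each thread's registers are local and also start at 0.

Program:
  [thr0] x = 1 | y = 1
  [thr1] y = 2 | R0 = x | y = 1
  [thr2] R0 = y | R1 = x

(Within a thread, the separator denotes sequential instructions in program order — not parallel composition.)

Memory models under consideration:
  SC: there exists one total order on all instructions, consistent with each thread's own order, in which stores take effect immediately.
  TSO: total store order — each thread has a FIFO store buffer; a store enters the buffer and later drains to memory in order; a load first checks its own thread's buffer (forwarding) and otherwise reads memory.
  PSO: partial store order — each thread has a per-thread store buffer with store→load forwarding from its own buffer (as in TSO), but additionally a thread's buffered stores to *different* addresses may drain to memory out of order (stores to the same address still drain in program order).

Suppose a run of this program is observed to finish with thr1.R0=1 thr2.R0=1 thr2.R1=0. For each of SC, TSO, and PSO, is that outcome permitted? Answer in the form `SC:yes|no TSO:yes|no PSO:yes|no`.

SC:no TSO:no PSO:yes

outcome vector order: (thr1.R0,thr2.R0,thr2.R1)
under SC → <0 0 0> <0 0 1> <0 1 0> <0 1 1> <0 2 0> <0 2 1> <1 0 0> <1 0 1> <1 1 1> <1 2 0> <1 2 1>
under TSO → <0 0 0> <0 0 1> <0 1 0> <0 1 1> <0 2 0> <0 2 1> <1 0 0> <1 0 1> <1 1 1> <1 2 0> <1 2 1>
under PSO → <0 0 0> <0 0 1> <0 1 0> <0 1 1> <0 2 0> <0 2 1> <1 0 0> <1 0 1> <1 1 0> <1 1 1> <1 2 0> <1 2 1>
target <1 1 0> ∈ {PSO}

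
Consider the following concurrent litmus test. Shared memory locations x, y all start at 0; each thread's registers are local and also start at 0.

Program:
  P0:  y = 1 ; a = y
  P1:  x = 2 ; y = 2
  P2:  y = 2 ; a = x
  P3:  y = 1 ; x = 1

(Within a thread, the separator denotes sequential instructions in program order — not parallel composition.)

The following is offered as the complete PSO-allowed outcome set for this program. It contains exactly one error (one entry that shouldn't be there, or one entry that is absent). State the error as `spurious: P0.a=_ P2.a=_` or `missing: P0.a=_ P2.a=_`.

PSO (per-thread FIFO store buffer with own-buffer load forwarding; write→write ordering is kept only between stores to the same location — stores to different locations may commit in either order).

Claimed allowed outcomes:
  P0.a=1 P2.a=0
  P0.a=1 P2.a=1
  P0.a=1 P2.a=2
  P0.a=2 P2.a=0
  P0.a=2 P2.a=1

outcome vector order: (P0.a,P2.a)
PSO: 6 outcomes — {<1 0>, <1 1>, <1 2>, <2 0>, <2 1>, <2 2>}
PSO∖claimed = {<2 2>}

missing: P0.a=2 P2.a=2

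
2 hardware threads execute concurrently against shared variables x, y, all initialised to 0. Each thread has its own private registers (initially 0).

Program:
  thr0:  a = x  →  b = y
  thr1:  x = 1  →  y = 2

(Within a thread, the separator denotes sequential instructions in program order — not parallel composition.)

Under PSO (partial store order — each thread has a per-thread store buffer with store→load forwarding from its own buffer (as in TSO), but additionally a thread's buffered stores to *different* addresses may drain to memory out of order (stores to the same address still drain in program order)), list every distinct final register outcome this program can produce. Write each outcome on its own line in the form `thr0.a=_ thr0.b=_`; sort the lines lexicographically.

thr0.a=0 thr0.b=0
thr0.a=0 thr0.b=2
thr0.a=1 thr0.b=0
thr0.a=1 thr0.b=2

outcome vector order: (thr0.a,thr0.b)
|PSO outcomes| = 4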